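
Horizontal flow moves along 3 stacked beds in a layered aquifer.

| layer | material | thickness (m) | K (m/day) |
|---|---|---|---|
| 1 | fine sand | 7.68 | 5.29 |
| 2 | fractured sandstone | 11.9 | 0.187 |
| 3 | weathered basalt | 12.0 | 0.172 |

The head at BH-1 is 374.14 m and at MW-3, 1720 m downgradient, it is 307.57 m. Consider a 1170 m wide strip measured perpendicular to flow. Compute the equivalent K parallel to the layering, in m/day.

1.42

Flow is parallel to layering, so each bed carries its own Darcy discharge and the transmissivities add.
Σ(K_i·b_i) = 5.29×7.68 + 0.187×11.9 + 0.172×12.0 = 44.92 m²/day.
Total thickness b = 31.58 m, so K_eq = Σ(K_i·b_i)/b = 1.422 m/day.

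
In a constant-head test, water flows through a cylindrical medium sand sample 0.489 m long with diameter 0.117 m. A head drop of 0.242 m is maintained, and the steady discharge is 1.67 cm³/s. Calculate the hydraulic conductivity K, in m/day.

Cross-sectional area A = π·(d/2)² = π × (0.117/2)² = 0.01075 m².
Convert discharge: 1.67 cm³/s = 1.670e-06 m³/s.
Darcy's law rearranged: K = Q·L / (A·Δh) = 1.670e-06 × 0.489 / (0.01075 × 0.242) = 0.0003139 m/s = 27.12 m/day.

27.1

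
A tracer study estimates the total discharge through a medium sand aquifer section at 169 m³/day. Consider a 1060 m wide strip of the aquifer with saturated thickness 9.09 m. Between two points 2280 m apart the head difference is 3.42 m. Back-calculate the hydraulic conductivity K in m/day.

11.7

Cross-sectional area A = 1060 × 9.09 = 9635 m².
Hydraulic gradient i = Δh / L = 3.42 / 2280 = 0.001500.
From Q = K·A·i, K = Q / (A·i) = 169 / (9635 × 0.001500) = 11.69 m/day.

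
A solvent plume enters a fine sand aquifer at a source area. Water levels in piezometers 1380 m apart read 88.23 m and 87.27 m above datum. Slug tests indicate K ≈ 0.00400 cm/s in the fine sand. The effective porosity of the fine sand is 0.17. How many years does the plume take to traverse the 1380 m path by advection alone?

Convert K: 0.00400 cm/s × 864 = 3.456 m/day.
Hydraulic gradient i = (88.23 − 87.27) / 1380 = 0.96 / 1380 = 0.0006957.
Darcy flux q = K · i = 3.456 × 0.0006957 = 0.002404 m/day.
Seepage velocity v = q / n_e = 0.002404 / 0.17 = 0.01414 m/day.
Travel time t = L / v = 1380 / 0.01414 = 97580 days = 267.2 years.

267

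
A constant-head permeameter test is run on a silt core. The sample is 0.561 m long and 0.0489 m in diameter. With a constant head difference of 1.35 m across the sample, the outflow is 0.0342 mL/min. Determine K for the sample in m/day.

0.0109

Cross-sectional area A = π·(d/2)² = π × (0.0489/2)² = 0.001878 m².
Convert discharge: 0.0342 mL/min = 5.700e-10 m³/s.
Darcy's law rearranged: K = Q·L / (A·Δh) = 5.700e-10 × 0.561 / (0.001878 × 1.35) = 1.261e-07 m/s = 0.01090 m/day.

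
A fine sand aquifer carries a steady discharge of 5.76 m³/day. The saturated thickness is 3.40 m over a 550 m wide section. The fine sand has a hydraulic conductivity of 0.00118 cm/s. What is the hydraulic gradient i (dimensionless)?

Convert K: 0.00118 cm/s × 864 = 1.020 m/day.
Cross-sectional area A = 550 × 3.40 = 1870 m².
From Q = K·A·i, i = Q / (K·A) = 5.76 / (1.020 × 1870) = 0.003021.

0.00302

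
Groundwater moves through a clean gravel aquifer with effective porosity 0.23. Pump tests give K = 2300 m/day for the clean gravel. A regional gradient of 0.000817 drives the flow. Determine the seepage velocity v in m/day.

8.17

Hydraulic gradient i = 0.000817.
Darcy flux q = K · i = 2300 × 0.0008170 = 1.879 m/day.
Seepage velocity v = q / n_e = 1.879 / 0.23 = 8.170 m/day.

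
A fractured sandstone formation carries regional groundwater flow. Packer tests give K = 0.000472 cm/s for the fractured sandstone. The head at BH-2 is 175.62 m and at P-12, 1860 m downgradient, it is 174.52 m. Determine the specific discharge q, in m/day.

0.000241

Convert K: 0.000472 cm/s × 864 = 0.4078 m/day.
Hydraulic gradient i = (175.62 − 174.52) / 1860 = 1.1 / 1860 = 0.0005914.
Specific discharge q = K · i = 0.4078 × 0.0005914 = 0.0002412 m/day.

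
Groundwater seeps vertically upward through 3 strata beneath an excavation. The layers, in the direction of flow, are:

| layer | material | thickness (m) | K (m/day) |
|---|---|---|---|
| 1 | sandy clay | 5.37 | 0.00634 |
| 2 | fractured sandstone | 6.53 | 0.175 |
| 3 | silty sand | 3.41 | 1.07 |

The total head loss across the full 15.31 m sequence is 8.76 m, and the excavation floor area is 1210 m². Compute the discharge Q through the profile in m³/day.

11.9

Flow is perpendicular to layering, so the layers act in series and the equivalent K is the thickness-weighted harmonic mean.
Total thickness L = 5.37 + 6.53 + 3.41 = 15.31 m.
Σ(b_i/K_i) = 5.37/0.00634 + 6.53/0.175 + 3.41/1.07 = 887.5 d.
K_eq = L / Σ(b_i/K_i) = 15.31 / 887.5 = 0.01725 m/day.
Q = K_eq · A · (Δh/L) = 0.01725 × 1210 × (8.76/15.31) = 11.94 m³/day.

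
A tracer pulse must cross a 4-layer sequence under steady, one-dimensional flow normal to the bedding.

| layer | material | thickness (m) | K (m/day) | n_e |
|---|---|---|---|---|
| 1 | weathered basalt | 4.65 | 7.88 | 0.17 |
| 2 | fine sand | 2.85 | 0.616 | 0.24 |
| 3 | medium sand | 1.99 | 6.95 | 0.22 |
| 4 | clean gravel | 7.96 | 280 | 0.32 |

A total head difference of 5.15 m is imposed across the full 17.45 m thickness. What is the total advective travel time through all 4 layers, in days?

With flow normal to the layers, continuity requires the same specific discharge q through every layer.
Σ(b_i/K_i) = 4.65/7.88 + 2.85/0.616 + 1.99/6.95 + 7.96/280 = 5.531 d.
q = Δh / Σ(b_i/K_i) = 5.15 / 5.531 = 0.9310 m/day.
In each layer the seepage velocity is v_i = q/n_i, so the layer transit time is t_i = b_i·n_i / q:
  layer 1 (weathered basalt): t_1 = 4.65 × 0.17 / 0.9310 = 0.8491 d
  layer 2 (fine sand): t_2 = 2.85 × 0.24 / 0.9310 = 0.7347 d
  layer 3 (medium sand): t_3 = 1.99 × 0.22 / 0.9310 = 0.4702 d
  layer 4 (clean gravel): t_4 = 7.96 × 0.32 / 0.9310 = 2.736 d
Total t = Σ t_i = 4.790 days.

4.79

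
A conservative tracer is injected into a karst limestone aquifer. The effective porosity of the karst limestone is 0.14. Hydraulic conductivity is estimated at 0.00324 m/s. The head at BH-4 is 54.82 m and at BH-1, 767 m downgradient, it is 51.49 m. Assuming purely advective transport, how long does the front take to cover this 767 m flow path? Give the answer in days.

Convert K: 0.00324 m/s × 86400 = 279.9 m/day.
Hydraulic gradient i = (54.82 − 51.49) / 767 = 3.33 / 767 = 0.004342.
Darcy flux q = K · i = 279.9 × 0.004342 = 1.215 m/day.
Seepage velocity v = q / n_e = 1.215 / 0.14 = 8.681 m/day.
Travel time t = L / v = 767 / 8.681 = 88.35 days.

88.4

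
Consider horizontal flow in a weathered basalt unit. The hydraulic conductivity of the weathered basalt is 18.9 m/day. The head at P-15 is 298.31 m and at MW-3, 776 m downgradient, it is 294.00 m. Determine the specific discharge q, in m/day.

Hydraulic gradient i = (298.31 − 294.00) / 776 = 4.31 / 776 = 0.005554.
Specific discharge q = K · i = 18.90 × 0.005554 = 0.1050 m/day.

0.105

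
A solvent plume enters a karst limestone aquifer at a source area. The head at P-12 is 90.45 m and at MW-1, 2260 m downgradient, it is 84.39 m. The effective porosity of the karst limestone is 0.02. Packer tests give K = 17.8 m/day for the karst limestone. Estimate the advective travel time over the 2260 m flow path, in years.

Hydraulic gradient i = (90.45 − 84.39) / 2260 = 6.06 / 2260 = 0.002681.
Darcy flux q = K · i = 17.80 × 0.002681 = 0.04773 m/day.
Seepage velocity v = q / n_e = 0.04773 / 0.02 = 2.386 m/day.
Travel time t = L / v = 2260 / 2.386 = 947.0 days = 2.593 years.

2.59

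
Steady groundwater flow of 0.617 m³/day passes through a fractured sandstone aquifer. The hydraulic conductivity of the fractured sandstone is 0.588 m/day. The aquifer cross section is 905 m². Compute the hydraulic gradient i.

0.00116

From Q = K·A·i, i = Q / (K·A) = 0.617 / (0.5880 × 905.0) = 0.001159.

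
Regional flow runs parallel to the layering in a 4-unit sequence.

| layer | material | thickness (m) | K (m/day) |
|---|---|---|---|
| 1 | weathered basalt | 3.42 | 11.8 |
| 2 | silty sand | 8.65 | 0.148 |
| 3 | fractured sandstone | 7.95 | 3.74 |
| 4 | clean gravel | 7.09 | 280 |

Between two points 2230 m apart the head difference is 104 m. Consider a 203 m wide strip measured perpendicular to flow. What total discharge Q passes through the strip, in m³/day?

19500

Flow is parallel to layering, so each bed carries its own Darcy discharge and the transmissivities add.
Σ(K_i·b_i) = 11.8×3.42 + 0.148×8.65 + 3.74×7.95 + 280×7.09 = 2057 m²/day.
Hydraulic gradient i = Δh / L = 104 / 2230 = 0.04664.
Q = Σ(K_i·b_i) · W · i = 2057 × 203 × 0.04664 = 19470 m³/day.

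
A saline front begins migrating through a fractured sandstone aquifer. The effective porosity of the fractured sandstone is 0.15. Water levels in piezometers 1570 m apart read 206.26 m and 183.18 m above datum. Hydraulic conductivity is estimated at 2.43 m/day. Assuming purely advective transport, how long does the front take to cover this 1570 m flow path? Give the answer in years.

18.0

Hydraulic gradient i = (206.26 − 183.18) / 1570 = 23.08 / 1570 = 0.01470.
Darcy flux q = K · i = 2.430 × 0.01470 = 0.03572 m/day.
Seepage velocity v = q / n_e = 0.03572 / 0.15 = 0.2382 m/day.
Travel time t = L / v = 1570 / 0.2382 = 6592 days = 18.05 years.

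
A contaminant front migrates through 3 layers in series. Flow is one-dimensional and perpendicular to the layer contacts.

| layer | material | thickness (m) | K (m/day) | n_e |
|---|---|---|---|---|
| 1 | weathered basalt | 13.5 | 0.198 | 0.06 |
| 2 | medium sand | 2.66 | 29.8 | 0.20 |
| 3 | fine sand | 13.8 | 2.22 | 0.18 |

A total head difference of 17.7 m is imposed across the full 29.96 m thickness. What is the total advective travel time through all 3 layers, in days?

16.1

With flow normal to the layers, continuity requires the same specific discharge q through every layer.
Σ(b_i/K_i) = 13.5/0.198 + 2.66/29.8 + 13.8/2.22 = 74.49 d.
q = Δh / Σ(b_i/K_i) = 17.7 / 74.49 = 0.2376 m/day.
In each layer the seepage velocity is v_i = q/n_i, so the layer transit time is t_i = b_i·n_i / q:
  layer 1 (weathered basalt): t_1 = 13.5 × 0.06 / 0.2376 = 3.409 d
  layer 2 (medium sand): t_2 = 2.66 × 0.20 / 0.2376 = 2.239 d
  layer 3 (fine sand): t_3 = 13.8 × 0.18 / 0.2376 = 10.45 d
Total t = Σ t_i = 16.10 days.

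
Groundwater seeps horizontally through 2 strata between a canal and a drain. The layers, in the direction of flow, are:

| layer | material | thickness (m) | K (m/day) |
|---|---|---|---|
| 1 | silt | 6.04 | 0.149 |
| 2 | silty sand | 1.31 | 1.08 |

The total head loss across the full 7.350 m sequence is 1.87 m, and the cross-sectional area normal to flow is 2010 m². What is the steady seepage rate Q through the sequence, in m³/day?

90.0

Flow is perpendicular to layering, so the layers act in series and the equivalent K is the thickness-weighted harmonic mean.
Total thickness L = 6.04 + 1.31 = 7.350 m.
Σ(b_i/K_i) = 6.04/0.149 + 1.31/1.08 = 41.75 d.
K_eq = L / Σ(b_i/K_i) = 7.350 / 41.75 = 0.1760 m/day.
Q = K_eq · A · (Δh/L) = 0.1760 × 2010 × (1.87/7.350) = 90.03 m³/day.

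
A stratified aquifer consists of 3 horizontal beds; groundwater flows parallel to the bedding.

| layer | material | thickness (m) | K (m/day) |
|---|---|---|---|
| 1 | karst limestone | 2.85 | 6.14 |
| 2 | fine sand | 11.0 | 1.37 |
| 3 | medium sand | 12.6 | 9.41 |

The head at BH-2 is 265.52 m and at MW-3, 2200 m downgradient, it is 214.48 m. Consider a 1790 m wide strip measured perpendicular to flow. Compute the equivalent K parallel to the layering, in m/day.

5.71

Flow is parallel to layering, so each bed carries its own Darcy discharge and the transmissivities add.
Σ(K_i·b_i) = 6.14×2.85 + 1.37×11.0 + 9.41×12.6 = 151.1 m²/day.
Total thickness b = 26.45 m, so K_eq = Σ(K_i·b_i)/b = 5.714 m/day.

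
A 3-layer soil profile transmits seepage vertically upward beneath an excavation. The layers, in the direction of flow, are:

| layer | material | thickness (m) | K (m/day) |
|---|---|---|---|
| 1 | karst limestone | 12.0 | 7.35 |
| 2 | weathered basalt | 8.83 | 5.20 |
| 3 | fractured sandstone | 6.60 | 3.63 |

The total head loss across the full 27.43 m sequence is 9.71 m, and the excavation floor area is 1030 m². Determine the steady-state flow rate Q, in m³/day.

Flow is perpendicular to layering, so the layers act in series and the equivalent K is the thickness-weighted harmonic mean.
Total thickness L = 12.0 + 8.83 + 6.60 = 27.43 m.
Σ(b_i/K_i) = 12.0/7.35 + 8.83/5.20 + 6.60/3.63 = 5.149 d.
K_eq = L / Σ(b_i/K_i) = 27.43 / 5.149 = 5.327 m/day.
Q = K_eq · A · (Δh/L) = 5.327 × 1030 × (9.71/27.43) = 1942 m³/day.

1940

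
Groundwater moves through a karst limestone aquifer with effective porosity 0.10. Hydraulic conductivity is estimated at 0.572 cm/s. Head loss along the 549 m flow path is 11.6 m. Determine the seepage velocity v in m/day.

104

Convert K: 0.572 cm/s × 864 = 494.2 m/day.
Hydraulic gradient i = Δh / L = 11.6 / 549 = 0.02113.
Darcy flux q = K · i = 494.2 × 0.02113 = 10.44 m/day.
Seepage velocity v = q / n_e = 10.44 / 0.10 = 104.4 m/day.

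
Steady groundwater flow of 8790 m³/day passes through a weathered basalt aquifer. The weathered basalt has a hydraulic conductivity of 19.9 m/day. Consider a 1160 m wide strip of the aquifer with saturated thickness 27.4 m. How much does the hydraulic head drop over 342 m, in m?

4.75

Cross-sectional area A = 1160 × 27.4 = 31784 m².
From Q = K·A·i, i = Q / (K·A) = 8790 / (19.90 × 31784) = 0.01390.
Head loss Δh = i · L = 0.01390 × 342 = 4.753 m.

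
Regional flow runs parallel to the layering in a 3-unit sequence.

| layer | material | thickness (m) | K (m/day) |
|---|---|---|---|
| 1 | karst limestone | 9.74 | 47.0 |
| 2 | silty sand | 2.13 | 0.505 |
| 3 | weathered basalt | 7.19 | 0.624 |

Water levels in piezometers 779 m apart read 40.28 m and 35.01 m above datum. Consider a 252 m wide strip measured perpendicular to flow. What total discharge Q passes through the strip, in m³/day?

790

Flow is parallel to layering, so each bed carries its own Darcy discharge and the transmissivities add.
Σ(K_i·b_i) = 47.0×9.74 + 0.505×2.13 + 0.624×7.19 = 463.3 m²/day.
Hydraulic gradient i = (40.28 − 35.01) / 779 = 5.27 / 779 = 0.006765.
Q = Σ(K_i·b_i) · W · i = 463.3 × 252 × 0.006765 = 789.9 m³/day.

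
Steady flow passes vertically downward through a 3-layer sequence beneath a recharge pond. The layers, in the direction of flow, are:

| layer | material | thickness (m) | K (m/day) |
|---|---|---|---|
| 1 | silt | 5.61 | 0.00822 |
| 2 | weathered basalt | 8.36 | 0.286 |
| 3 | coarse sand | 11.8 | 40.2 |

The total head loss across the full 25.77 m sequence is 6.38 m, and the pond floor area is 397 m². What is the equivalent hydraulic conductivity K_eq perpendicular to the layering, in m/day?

0.0362

Flow is perpendicular to layering, so the layers act in series and the equivalent K is the thickness-weighted harmonic mean.
Total thickness L = 5.61 + 8.36 + 11.8 = 25.77 m.
Σ(b_i/K_i) = 5.61/0.00822 + 8.36/0.286 + 11.8/40.2 = 712.0 d.
K_eq = L / Σ(b_i/K_i) = 25.77 / 712.0 = 0.03619 m/day.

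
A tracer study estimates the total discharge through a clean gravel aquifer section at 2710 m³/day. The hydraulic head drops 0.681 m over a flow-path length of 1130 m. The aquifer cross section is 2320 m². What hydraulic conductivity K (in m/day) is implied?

1940

Hydraulic gradient i = Δh / L = 0.681 / 1130 = 0.0006027.
From Q = K·A·i, K = Q / (A·i) = 2710 / (2320 × 0.0006027) = 1938 m/day.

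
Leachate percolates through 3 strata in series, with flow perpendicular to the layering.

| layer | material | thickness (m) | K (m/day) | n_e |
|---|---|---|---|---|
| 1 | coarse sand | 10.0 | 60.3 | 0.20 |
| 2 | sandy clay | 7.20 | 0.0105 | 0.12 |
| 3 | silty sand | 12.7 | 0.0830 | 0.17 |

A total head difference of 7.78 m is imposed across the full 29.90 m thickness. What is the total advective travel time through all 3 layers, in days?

542

With flow normal to the layers, continuity requires the same specific discharge q through every layer.
Σ(b_i/K_i) = 10.0/60.3 + 7.20/0.0105 + 12.7/0.0830 = 838.9 d.
q = Δh / Σ(b_i/K_i) = 7.78 / 838.9 = 0.009274 m/day.
In each layer the seepage velocity is v_i = q/n_i, so the layer transit time is t_i = b_i·n_i / q:
  layer 1 (coarse sand): t_1 = 10.0 × 0.20 / 0.009274 = 215.7 d
  layer 2 (sandy clay): t_2 = 7.20 × 0.12 / 0.009274 = 93.16 d
  layer 3 (silty sand): t_3 = 12.7 × 0.17 / 0.009274 = 232.8 d
Total t = Σ t_i = 541.6 days.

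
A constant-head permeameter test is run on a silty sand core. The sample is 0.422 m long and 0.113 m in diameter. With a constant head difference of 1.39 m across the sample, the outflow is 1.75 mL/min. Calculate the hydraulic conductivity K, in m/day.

Cross-sectional area A = π·(d/2)² = π × (0.113/2)² = 0.01003 m².
Convert discharge: 1.75 mL/min = 2.917e-08 m³/s.
Darcy's law rearranged: K = Q·L / (A·Δh) = 2.917e-08 × 0.422 / (0.01003 × 1.39) = 8.830e-07 m/s = 0.07629 m/day.

0.0763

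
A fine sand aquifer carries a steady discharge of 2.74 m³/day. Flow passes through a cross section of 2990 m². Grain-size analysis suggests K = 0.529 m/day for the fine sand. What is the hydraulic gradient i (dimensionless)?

0.00173

From Q = K·A·i, i = Q / (K·A) = 2.74 / (0.5290 × 2990) = 0.001732.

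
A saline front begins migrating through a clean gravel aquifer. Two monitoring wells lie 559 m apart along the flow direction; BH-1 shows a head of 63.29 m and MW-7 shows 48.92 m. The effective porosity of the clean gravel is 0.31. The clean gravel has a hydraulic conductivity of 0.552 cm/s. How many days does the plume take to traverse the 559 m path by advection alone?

Convert K: 0.552 cm/s × 864 = 476.9 m/day.
Hydraulic gradient i = (63.29 − 48.92) / 559 = 14.37 / 559 = 0.02571.
Darcy flux q = K · i = 476.9 × 0.02571 = 12.26 m/day.
Seepage velocity v = q / n_e = 12.26 / 0.31 = 39.55 m/day.
Travel time t = L / v = 559 / 39.55 = 14.13 days.

14.1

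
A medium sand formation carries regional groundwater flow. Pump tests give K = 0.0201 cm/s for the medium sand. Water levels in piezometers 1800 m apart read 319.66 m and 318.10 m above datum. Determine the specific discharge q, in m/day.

Convert K: 0.0201 cm/s × 864 = 17.37 m/day.
Hydraulic gradient i = (319.66 − 318.10) / 1800 = 1.56 / 1800 = 0.0008667.
Specific discharge q = K · i = 17.37 × 0.0008667 = 0.01505 m/day.

0.0151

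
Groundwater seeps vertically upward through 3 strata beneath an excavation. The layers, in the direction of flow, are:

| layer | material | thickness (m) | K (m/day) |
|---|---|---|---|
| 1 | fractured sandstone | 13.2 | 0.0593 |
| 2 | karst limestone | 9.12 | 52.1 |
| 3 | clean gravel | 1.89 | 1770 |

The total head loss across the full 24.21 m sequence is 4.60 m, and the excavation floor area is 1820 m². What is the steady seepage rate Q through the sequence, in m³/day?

37.6

Flow is perpendicular to layering, so the layers act in series and the equivalent K is the thickness-weighted harmonic mean.
Total thickness L = 13.2 + 9.12 + 1.89 = 24.21 m.
Σ(b_i/K_i) = 13.2/0.0593 + 9.12/52.1 + 1.89/1770 = 222.8 d.
K_eq = L / Σ(b_i/K_i) = 24.21 / 222.8 = 0.1087 m/day.
Q = K_eq · A · (Δh/L) = 0.1087 × 1820 × (4.60/24.21) = 37.58 m³/day.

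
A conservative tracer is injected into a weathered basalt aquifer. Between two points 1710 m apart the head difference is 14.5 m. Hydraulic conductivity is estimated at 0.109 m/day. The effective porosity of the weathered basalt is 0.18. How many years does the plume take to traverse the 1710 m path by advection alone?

912

Hydraulic gradient i = Δh / L = 14.5 / 1710 = 0.008480.
Darcy flux q = K · i = 0.1090 × 0.008480 = 0.0009243 m/day.
Seepage velocity v = q / n_e = 0.0009243 / 0.18 = 0.005135 m/day.
Travel time t = L / v = 1710 / 0.005135 = 3.330e+05 days = 911.8 years.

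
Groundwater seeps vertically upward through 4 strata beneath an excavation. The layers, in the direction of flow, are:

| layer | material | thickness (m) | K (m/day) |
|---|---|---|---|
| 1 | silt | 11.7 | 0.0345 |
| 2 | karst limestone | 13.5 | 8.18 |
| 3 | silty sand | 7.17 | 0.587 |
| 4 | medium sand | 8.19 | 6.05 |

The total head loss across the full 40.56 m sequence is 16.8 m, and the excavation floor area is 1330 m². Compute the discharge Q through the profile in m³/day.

Flow is perpendicular to layering, so the layers act in series and the equivalent K is the thickness-weighted harmonic mean.
Total thickness L = 11.7 + 13.5 + 7.17 + 8.19 = 40.56 m.
Σ(b_i/K_i) = 11.7/0.0345 + 13.5/8.18 + 7.17/0.587 + 8.19/6.05 = 354.3 d.
K_eq = L / Σ(b_i/K_i) = 40.56 / 354.3 = 0.1145 m/day.
Q = K_eq · A · (Δh/L) = 0.1145 × 1330 × (16.8/40.56) = 63.06 m³/day.

63.1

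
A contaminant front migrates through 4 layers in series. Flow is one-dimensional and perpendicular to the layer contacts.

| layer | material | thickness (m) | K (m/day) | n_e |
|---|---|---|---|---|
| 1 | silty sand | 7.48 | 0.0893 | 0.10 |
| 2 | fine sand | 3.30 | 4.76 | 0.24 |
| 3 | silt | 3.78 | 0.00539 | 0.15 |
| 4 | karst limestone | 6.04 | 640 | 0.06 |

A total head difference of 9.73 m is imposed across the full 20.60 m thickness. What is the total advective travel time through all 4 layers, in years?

0.546

With flow normal to the layers, continuity requires the same specific discharge q through every layer.
Σ(b_i/K_i) = 7.48/0.0893 + 3.30/4.76 + 3.78/0.00539 + 6.04/640 = 785.8 d.
q = Δh / Σ(b_i/K_i) = 9.73 / 785.8 = 0.01238 m/day.
In each layer the seepage velocity is v_i = q/n_i, so the layer transit time is t_i = b_i·n_i / q:
  layer 1 (silty sand): t_1 = 7.48 × 0.10 / 0.01238 = 60.41 d
  layer 2 (fine sand): t_2 = 3.30 × 0.24 / 0.01238 = 63.96 d
  layer 3 (silt): t_3 = 3.78 × 0.15 / 0.01238 = 45.79 d
  layer 4 (karst limestone): t_4 = 6.04 × 0.06 / 0.01238 = 29.27 d
Total t = Σ t_i = 199.4 days = 0.5460 years.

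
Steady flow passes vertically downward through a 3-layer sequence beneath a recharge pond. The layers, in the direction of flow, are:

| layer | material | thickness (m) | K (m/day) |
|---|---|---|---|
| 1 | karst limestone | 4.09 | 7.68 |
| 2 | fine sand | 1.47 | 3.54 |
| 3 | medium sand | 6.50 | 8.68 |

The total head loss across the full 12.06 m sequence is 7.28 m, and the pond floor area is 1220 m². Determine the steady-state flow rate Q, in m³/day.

5230

Flow is perpendicular to layering, so the layers act in series and the equivalent K is the thickness-weighted harmonic mean.
Total thickness L = 4.09 + 1.47 + 6.50 = 12.06 m.
Σ(b_i/K_i) = 4.09/7.68 + 1.47/3.54 + 6.50/8.68 = 1.697 d.
K_eq = L / Σ(b_i/K_i) = 12.06 / 1.697 = 7.108 m/day.
Q = K_eq · A · (Δh/L) = 7.108 × 1220 × (7.28/12.06) = 5235 m³/day.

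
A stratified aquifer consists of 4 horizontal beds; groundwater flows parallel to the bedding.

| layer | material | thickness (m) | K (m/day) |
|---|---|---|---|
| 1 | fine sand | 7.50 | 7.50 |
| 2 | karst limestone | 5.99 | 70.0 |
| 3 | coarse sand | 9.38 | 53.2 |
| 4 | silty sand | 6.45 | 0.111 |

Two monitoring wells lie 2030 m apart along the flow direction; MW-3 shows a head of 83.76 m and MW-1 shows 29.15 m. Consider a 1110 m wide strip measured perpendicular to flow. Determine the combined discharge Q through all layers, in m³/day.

29100

Flow is parallel to layering, so each bed carries its own Darcy discharge and the transmissivities add.
Σ(K_i·b_i) = 7.50×7.50 + 70.0×5.99 + 53.2×9.38 + 0.111×6.45 = 975.3 m²/day.
Hydraulic gradient i = (83.76 − 29.15) / 2030 = 54.61 / 2030 = 0.02690.
Q = Σ(K_i·b_i) · W · i = 975.3 × 1110 × 0.02690 = 29123 m³/day.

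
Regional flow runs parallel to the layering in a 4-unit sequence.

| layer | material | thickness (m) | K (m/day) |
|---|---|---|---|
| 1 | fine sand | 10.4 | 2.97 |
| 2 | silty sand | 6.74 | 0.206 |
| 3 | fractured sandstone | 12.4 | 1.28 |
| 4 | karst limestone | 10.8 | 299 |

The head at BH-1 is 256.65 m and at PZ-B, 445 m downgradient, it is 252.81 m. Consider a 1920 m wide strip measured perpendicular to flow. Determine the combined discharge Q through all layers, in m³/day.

54300

Flow is parallel to layering, so each bed carries its own Darcy discharge and the transmissivities add.
Σ(K_i·b_i) = 2.97×10.4 + 0.206×6.74 + 1.28×12.4 + 299×10.8 = 3277 m²/day.
Hydraulic gradient i = (256.65 − 252.81) / 445 = 3.84 / 445 = 0.008629.
Q = Σ(K_i·b_i) · W · i = 3277 × 1920 × 0.008629 = 54299 m³/day.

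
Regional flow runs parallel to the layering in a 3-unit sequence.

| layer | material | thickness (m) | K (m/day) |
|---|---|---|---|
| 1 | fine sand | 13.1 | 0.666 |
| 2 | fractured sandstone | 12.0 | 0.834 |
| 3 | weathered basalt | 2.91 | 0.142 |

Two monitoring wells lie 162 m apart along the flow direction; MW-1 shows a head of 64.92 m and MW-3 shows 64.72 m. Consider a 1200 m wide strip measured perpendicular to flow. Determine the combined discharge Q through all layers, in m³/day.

Flow is parallel to layering, so each bed carries its own Darcy discharge and the transmissivities add.
Σ(K_i·b_i) = 0.666×13.1 + 0.834×12.0 + 0.142×2.91 = 19.15 m²/day.
Hydraulic gradient i = (64.92 − 64.72) / 162 = 0.2 / 162 = 0.001235.
Q = Σ(K_i·b_i) · W · i = 19.15 × 1200 × 0.001235 = 28.36 m³/day.

28.4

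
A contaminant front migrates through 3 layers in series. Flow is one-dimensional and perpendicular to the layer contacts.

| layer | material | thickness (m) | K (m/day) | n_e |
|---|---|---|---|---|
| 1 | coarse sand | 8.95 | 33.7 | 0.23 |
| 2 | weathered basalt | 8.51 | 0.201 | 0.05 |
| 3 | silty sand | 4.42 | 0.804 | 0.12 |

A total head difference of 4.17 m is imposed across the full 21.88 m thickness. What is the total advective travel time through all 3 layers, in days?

34.8

With flow normal to the layers, continuity requires the same specific discharge q through every layer.
Σ(b_i/K_i) = 8.95/33.7 + 8.51/0.201 + 4.42/0.804 = 48.10 d.
q = Δh / Σ(b_i/K_i) = 4.17 / 48.10 = 0.08669 m/day.
In each layer the seepage velocity is v_i = q/n_i, so the layer transit time is t_i = b_i·n_i / q:
  layer 1 (coarse sand): t_1 = 8.95 × 0.23 / 0.08669 = 23.75 d
  layer 2 (weathered basalt): t_2 = 8.51 × 0.05 / 0.08669 = 4.908 d
  layer 3 (silty sand): t_3 = 4.42 × 0.12 / 0.08669 = 6.118 d
Total t = Σ t_i = 34.77 days.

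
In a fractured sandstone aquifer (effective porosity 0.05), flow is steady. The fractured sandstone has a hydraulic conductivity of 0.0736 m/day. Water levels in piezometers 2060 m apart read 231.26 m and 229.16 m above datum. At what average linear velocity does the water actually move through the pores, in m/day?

Hydraulic gradient i = (231.26 − 229.16) / 2060 = 2.1 / 2060 = 0.001019.
Darcy flux q = K · i = 0.07360 × 0.001019 = 7.503e-05 m/day.
Seepage velocity v = q / n_e = 7.503e-05 / 0.05 = 0.001501 m/day.

0.00150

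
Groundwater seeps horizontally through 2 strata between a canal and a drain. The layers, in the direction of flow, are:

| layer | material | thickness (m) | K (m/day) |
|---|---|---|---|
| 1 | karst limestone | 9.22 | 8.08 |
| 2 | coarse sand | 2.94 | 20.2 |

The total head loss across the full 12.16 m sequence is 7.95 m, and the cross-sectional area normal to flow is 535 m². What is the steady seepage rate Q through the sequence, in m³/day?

Flow is perpendicular to layering, so the layers act in series and the equivalent K is the thickness-weighted harmonic mean.
Total thickness L = 9.22 + 2.94 = 12.16 m.
Σ(b_i/K_i) = 9.22/8.08 + 2.94/20.2 = 1.287 d.
K_eq = L / Σ(b_i/K_i) = 12.16 / 1.287 = 9.451 m/day.
Q = K_eq · A · (Δh/L) = 9.451 × 535 × (7.95/12.16) = 3306 m³/day.

3310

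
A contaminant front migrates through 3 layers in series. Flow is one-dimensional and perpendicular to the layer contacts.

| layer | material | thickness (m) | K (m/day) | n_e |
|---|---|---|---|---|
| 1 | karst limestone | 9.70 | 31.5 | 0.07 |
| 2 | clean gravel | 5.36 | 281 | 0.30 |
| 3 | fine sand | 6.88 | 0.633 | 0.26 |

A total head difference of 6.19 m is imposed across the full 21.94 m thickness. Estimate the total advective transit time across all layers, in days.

7.37

With flow normal to the layers, continuity requires the same specific discharge q through every layer.
Σ(b_i/K_i) = 9.70/31.5 + 5.36/281 + 6.88/0.633 = 11.20 d.
q = Δh / Σ(b_i/K_i) = 6.19 / 11.20 = 0.5529 m/day.
In each layer the seepage velocity is v_i = q/n_i, so the layer transit time is t_i = b_i·n_i / q:
  layer 1 (karst limestone): t_1 = 9.70 × 0.07 / 0.5529 = 1.228 d
  layer 2 (clean gravel): t_2 = 5.36 × 0.30 / 0.5529 = 2.908 d
  layer 3 (fine sand): t_3 = 6.88 × 0.26 / 0.5529 = 3.235 d
Total t = Σ t_i = 7.372 days.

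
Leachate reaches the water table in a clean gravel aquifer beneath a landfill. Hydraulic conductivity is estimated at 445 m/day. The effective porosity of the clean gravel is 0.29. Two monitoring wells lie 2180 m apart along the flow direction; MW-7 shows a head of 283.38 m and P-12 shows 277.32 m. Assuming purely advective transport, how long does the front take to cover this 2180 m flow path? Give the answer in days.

511

Hydraulic gradient i = (283.38 − 277.32) / 2180 = 6.06 / 2180 = 0.002780.
Darcy flux q = K · i = 445.0 × 0.002780 = 1.237 m/day.
Seepage velocity v = q / n_e = 1.237 / 0.29 = 4.266 m/day.
Travel time t = L / v = 2180 / 4.266 = 511.1 days.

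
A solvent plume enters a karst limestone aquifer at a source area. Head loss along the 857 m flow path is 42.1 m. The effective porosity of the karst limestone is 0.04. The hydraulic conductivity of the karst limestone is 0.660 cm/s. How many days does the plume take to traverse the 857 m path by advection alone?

1.22

Convert K: 0.660 cm/s × 864 = 570.2 m/day.
Hydraulic gradient i = Δh / L = 42.1 / 857 = 0.04912.
Darcy flux q = K · i = 570.2 × 0.04912 = 28.01 m/day.
Seepage velocity v = q / n_e = 28.01 / 0.04 = 700.3 m/day.
Travel time t = L / v = 857 / 700.3 = 1.224 days.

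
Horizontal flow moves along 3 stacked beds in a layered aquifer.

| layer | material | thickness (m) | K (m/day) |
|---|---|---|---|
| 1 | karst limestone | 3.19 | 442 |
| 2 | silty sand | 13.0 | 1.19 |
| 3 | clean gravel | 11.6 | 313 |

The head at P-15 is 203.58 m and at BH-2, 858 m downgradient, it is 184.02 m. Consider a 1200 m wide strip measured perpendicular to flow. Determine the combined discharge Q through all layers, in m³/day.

Flow is parallel to layering, so each bed carries its own Darcy discharge and the transmissivities add.
Σ(K_i·b_i) = 442×3.19 + 1.19×13.0 + 313×11.6 = 5056 m²/day.
Hydraulic gradient i = (203.58 − 184.02) / 858 = 19.56 / 858 = 0.02280.
Q = Σ(K_i·b_i) · W · i = 5056 × 1200 × 0.02280 = 1.383e+05 m³/day.

138000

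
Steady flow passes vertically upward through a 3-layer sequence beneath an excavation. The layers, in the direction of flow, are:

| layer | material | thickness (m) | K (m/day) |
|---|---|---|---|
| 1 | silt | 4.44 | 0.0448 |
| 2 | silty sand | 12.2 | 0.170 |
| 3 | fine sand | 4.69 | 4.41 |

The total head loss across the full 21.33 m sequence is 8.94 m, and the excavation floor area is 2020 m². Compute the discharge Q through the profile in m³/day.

Flow is perpendicular to layering, so the layers act in series and the equivalent K is the thickness-weighted harmonic mean.
Total thickness L = 4.44 + 12.2 + 4.69 = 21.33 m.
Σ(b_i/K_i) = 4.44/0.0448 + 12.2/0.170 + 4.69/4.41 = 171.9 d.
K_eq = L / Σ(b_i/K_i) = 21.33 / 171.9 = 0.1241 m/day.
Q = K_eq · A · (Δh/L) = 0.1241 × 2020 × (8.94/21.33) = 105.0 m³/day.

105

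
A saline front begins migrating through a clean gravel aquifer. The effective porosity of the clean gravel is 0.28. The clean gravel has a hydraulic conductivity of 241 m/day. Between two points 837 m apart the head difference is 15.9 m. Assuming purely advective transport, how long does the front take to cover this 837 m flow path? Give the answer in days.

51.2

Hydraulic gradient i = Δh / L = 15.9 / 837 = 0.01900.
Darcy flux q = K · i = 241.0 × 0.01900 = 4.578 m/day.
Seepage velocity v = q / n_e = 4.578 / 0.28 = 16.35 m/day.
Travel time t = L / v = 837 / 16.35 = 51.19 days.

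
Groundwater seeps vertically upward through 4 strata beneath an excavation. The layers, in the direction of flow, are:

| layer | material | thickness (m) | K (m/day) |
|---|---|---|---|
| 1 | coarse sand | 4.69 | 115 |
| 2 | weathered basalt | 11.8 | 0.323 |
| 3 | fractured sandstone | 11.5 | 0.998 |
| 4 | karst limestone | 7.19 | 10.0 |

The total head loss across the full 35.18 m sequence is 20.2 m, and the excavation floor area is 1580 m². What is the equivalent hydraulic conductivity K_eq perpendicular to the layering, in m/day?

0.721

Flow is perpendicular to layering, so the layers act in series and the equivalent K is the thickness-weighted harmonic mean.
Total thickness L = 4.69 + 11.8 + 11.5 + 7.19 = 35.18 m.
Σ(b_i/K_i) = 4.69/115 + 11.8/0.323 + 11.5/0.998 + 7.19/10.0 = 48.82 d.
K_eq = L / Σ(b_i/K_i) = 35.18 / 48.82 = 0.7207 m/day.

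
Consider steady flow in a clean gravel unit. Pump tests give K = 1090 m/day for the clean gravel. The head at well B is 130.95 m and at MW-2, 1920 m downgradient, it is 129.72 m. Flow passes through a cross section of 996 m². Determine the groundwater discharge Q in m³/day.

Hydraulic gradient i = (130.95 − 129.72) / 1920 = 1.23 / 1920 = 0.0006406.
Darcy's law: Q = K · A · i = 1090 × 996.0 × 0.0006406 = 695.5 m³/day.

695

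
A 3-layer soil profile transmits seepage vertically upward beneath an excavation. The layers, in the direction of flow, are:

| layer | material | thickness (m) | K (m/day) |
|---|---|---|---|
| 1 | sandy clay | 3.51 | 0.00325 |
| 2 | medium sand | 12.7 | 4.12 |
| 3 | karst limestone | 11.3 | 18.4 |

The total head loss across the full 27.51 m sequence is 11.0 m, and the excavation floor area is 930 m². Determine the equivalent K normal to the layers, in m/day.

Flow is perpendicular to layering, so the layers act in series and the equivalent K is the thickness-weighted harmonic mean.
Total thickness L = 3.51 + 12.7 + 11.3 = 27.51 m.
Σ(b_i/K_i) = 3.51/0.00325 + 12.7/4.12 + 11.3/18.4 = 1084 d.
K_eq = L / Σ(b_i/K_i) = 27.51 / 1084 = 0.02539 m/day.

0.0254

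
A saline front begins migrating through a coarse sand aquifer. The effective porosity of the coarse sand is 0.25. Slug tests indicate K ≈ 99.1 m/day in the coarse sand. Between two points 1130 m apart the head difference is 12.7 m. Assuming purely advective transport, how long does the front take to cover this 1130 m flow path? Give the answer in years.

Hydraulic gradient i = Δh / L = 12.7 / 1130 = 0.01124.
Darcy flux q = K · i = 99.10 × 0.01124 = 1.114 m/day.
Seepage velocity v = q / n_e = 1.114 / 0.25 = 4.455 m/day.
Travel time t = L / v = 1130 / 4.455 = 253.6 days = 0.6944 years.

0.694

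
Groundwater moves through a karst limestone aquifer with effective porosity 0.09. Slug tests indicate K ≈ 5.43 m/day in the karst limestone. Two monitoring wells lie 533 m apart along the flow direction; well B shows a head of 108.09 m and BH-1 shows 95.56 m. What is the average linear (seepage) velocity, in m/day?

Hydraulic gradient i = (108.09 − 95.56) / 533 = 12.53 / 533 = 0.02351.
Darcy flux q = K · i = 5.430 × 0.02351 = 0.1277 m/day.
Seepage velocity v = q / n_e = 0.1277 / 0.09 = 1.418 m/day.

1.42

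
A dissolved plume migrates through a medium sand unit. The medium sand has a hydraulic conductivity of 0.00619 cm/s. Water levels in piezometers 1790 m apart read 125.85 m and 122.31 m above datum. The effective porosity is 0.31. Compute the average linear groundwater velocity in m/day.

0.0341

Convert K: 0.00619 cm/s × 864 = 5.348 m/day.
Hydraulic gradient i = (125.85 − 122.31) / 1790 = 3.54 / 1790 = 0.001978.
Darcy flux q = K · i = 5.348 × 0.001978 = 0.01058 m/day.
Seepage velocity v = q / n_e = 0.01058 / 0.31 = 0.03412 m/day.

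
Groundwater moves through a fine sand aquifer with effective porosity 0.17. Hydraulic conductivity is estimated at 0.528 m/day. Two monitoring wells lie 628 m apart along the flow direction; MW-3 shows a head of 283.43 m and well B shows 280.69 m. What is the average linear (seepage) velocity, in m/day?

0.0136

Hydraulic gradient i = (283.43 − 280.69) / 628 = 2.74 / 628 = 0.004363.
Darcy flux q = K · i = 0.5280 × 0.004363 = 0.002304 m/day.
Seepage velocity v = q / n_e = 0.002304 / 0.17 = 0.01355 m/day.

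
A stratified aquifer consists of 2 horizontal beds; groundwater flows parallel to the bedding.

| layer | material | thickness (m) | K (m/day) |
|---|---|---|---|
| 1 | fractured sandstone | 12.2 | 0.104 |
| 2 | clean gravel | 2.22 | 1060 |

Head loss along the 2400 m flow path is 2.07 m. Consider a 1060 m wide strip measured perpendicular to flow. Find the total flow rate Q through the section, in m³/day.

Flow is parallel to layering, so each bed carries its own Darcy discharge and the transmissivities add.
Σ(K_i·b_i) = 0.104×12.2 + 1060×2.22 = 2354 m²/day.
Hydraulic gradient i = Δh / L = 2.07 / 2400 = 0.0008625.
Q = Σ(K_i·b_i) · W · i = 2354 × 1060 × 0.0008625 = 2153 m³/day.

2150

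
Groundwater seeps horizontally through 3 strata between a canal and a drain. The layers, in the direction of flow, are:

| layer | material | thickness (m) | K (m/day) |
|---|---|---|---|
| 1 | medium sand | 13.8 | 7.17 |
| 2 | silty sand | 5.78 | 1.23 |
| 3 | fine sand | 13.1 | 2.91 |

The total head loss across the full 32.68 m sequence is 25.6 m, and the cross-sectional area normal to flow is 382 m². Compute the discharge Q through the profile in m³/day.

879

Flow is perpendicular to layering, so the layers act in series and the equivalent K is the thickness-weighted harmonic mean.
Total thickness L = 13.8 + 5.78 + 13.1 = 32.68 m.
Σ(b_i/K_i) = 13.8/7.17 + 5.78/1.23 + 13.1/2.91 = 11.13 d.
K_eq = L / Σ(b_i/K_i) = 32.68 / 11.13 = 2.937 m/day.
Q = K_eq · A · (Δh/L) = 2.937 × 382 × (25.6/32.68) = 879.0 m³/day.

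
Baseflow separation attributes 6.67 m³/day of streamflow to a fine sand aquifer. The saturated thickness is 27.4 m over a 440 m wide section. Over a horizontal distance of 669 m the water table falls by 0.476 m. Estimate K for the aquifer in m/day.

0.778

Cross-sectional area A = 440 × 27.4 = 12056 m².
Hydraulic gradient i = Δh / L = 0.476 / 669 = 0.0007115.
From Q = K·A·i, K = Q / (A·i) = 6.67 / (12056 × 0.0007115) = 0.7776 m/day.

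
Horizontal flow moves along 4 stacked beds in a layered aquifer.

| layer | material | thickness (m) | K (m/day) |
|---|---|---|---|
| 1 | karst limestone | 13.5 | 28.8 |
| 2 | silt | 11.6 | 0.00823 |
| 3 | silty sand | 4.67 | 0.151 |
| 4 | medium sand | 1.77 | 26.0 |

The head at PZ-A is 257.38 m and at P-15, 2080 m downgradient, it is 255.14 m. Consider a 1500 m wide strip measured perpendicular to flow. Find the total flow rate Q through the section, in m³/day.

Flow is parallel to layering, so each bed carries its own Darcy discharge and the transmissivities add.
Σ(K_i·b_i) = 28.8×13.5 + 0.00823×11.6 + 0.151×4.67 + 26.0×1.77 = 435.6 m²/day.
Hydraulic gradient i = (257.38 − 255.14) / 2080 = 2.24 / 2080 = 0.001077.
Q = Σ(K_i·b_i) · W · i = 435.6 × 1500 × 0.001077 = 703.7 m³/day.

704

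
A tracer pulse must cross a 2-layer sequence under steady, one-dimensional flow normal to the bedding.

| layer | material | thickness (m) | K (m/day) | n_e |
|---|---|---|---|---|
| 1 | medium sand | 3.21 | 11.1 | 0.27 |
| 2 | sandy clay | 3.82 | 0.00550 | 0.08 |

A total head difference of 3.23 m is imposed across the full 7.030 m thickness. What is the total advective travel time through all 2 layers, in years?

0.690

With flow normal to the layers, continuity requires the same specific discharge q through every layer.
Σ(b_i/K_i) = 3.21/11.1 + 3.82/0.00550 = 694.8 d.
q = Δh / Σ(b_i/K_i) = 3.23 / 694.8 = 0.004649 m/day.
In each layer the seepage velocity is v_i = q/n_i, so the layer transit time is t_i = b_i·n_i / q:
  layer 1 (medium sand): t_1 = 3.21 × 0.27 / 0.004649 = 186.4 d
  layer 2 (sandy clay): t_2 = 3.82 × 0.08 / 0.004649 = 65.74 d
Total t = Σ t_i = 252.2 days = 0.6904 years.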